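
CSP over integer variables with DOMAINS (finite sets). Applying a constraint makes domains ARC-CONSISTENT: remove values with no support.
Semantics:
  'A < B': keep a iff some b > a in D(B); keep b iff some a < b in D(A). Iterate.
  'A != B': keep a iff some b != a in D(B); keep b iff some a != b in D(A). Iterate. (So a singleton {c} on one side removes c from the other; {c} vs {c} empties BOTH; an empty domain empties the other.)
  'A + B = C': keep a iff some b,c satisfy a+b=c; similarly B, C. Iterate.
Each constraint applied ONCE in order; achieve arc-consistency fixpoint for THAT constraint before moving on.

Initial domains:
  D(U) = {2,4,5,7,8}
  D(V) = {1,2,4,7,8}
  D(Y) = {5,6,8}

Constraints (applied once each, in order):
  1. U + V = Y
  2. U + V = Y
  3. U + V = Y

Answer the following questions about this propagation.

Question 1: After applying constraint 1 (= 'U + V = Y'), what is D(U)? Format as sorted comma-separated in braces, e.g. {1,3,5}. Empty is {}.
Answer: {2,4,5,7}

Derivation:
Constraint 1 (U + V = Y) on D(U)={2,4,5,7,8} D(V)={1,2,4,7,8} D(Y)={5,6,8}: U {2,4,5,7,8}->{2,4,5,7}; V {1,2,4,7,8}->{1,2,4}
So after constraint 1: D(U) = {2,4,5,7}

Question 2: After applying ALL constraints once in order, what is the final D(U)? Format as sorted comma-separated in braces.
Answer: {2,4,5,7}

Derivation:
Constraint 1 (U + V = Y) on D(U)={2,4,5,7,8} D(V)={1,2,4,7,8} D(Y)={5,6,8}: U {2,4,5,7,8}->{2,4,5,7}; V {1,2,4,7,8}->{1,2,4}
Constraint 2 (U + V = Y) on D(U)={2,4,5,7} D(V)={1,2,4} D(Y)={5,6,8}: no change
Constraint 3 (U + V = Y) on D(U)={2,4,5,7} D(V)={1,2,4} D(Y)={5,6,8}: no change
So after all 3 constraints: D(U) = {2,4,5,7}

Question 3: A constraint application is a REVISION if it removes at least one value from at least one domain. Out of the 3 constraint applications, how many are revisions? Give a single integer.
Answer: 1

Derivation:
Constraint 1 (U + V = Y) on D(U)={2,4,5,7,8} D(V)={1,2,4,7,8} D(Y)={5,6,8}: U {2,4,5,7,8}->{2,4,5,7}; V {1,2,4,7,8}->{1,2,4} => REVISION
Constraint 2 (U + V = Y) on D(U)={2,4,5,7} D(V)={1,2,4} D(Y)={5,6,8}: no change => not a revision
Constraint 3 (U + V = Y) on D(U)={2,4,5,7} D(V)={1,2,4} D(Y)={5,6,8}: no change => not a revision
Total revisions = 1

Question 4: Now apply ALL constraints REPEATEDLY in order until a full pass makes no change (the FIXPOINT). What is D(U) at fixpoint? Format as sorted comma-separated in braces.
pass 0 (initial): D(U)={2,4,5,7,8}
pass 1: U {2,4,5,7,8}->{2,4,5,7}; V {1,2,4,7,8}->{1,2,4}
pass 2: no change
Fixpoint after 2 passes: D(U) = {2,4,5,7}

Answer: {2,4,5,7}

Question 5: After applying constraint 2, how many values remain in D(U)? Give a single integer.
Answer: 4

Derivation:
Constraint 1 (U + V = Y) on D(U)={2,4,5,7,8} D(V)={1,2,4,7,8} D(Y)={5,6,8}: U {2,4,5,7,8}->{2,4,5,7}; V {1,2,4,7,8}->{1,2,4}
Constraint 2 (U + V = Y) on D(U)={2,4,5,7} D(V)={1,2,4} D(Y)={5,6,8}: no change
So after constraint 2: D(U)={2,4,5,7}, size = 4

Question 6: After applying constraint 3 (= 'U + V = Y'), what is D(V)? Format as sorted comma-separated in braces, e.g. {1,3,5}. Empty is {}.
Constraint 1 (U + V = Y) on D(U)={2,4,5,7,8} D(V)={1,2,4,7,8} D(Y)={5,6,8}: U {2,4,5,7,8}->{2,4,5,7}; V {1,2,4,7,8}->{1,2,4}
Constraint 2 (U + V = Y) on D(U)={2,4,5,7} D(V)={1,2,4} D(Y)={5,6,8}: no change
Constraint 3 (U + V = Y) on D(U)={2,4,5,7} D(V)={1,2,4} D(Y)={5,6,8}: no change
So after constraint 3: D(V) = {1,2,4}

Answer: {1,2,4}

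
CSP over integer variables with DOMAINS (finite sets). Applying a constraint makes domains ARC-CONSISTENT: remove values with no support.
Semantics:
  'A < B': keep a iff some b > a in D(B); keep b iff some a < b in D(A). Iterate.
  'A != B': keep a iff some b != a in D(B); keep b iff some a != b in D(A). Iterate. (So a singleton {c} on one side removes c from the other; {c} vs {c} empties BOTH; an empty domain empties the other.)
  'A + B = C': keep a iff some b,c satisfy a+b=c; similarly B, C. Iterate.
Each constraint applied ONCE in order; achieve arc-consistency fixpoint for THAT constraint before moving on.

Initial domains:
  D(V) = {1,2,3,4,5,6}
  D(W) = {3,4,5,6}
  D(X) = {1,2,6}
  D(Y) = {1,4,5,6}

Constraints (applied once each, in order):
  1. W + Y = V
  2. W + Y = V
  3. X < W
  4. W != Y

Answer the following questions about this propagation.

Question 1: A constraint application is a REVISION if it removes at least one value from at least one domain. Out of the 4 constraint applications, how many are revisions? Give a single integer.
Constraint 1 (W + Y = V) on D(W)={3,4,5,6} D(Y)={1,4,5,6} D(V)={1,2,3,4,5,6}: W {3,4,5,6}->{3,4,5}; Y {1,4,5,6}->{1}; V {1,2,3,4,5,6}->{4,5,6} => REVISION
Constraint 2 (W + Y = V) on D(W)={3,4,5} D(Y)={1} D(V)={4,5,6}: no change => not a revision
Constraint 3 (X < W) on D(X)={1,2,6} D(W)={3,4,5}: X {1,2,6}->{1,2} => REVISION
Constraint 4 (W != Y) on D(W)={3,4,5} D(Y)={1}: no change => not a revision
Total revisions = 2

Answer: 2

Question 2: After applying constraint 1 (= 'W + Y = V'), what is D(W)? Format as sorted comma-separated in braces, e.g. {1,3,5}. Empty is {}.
Constraint 1 (W + Y = V) on D(W)={3,4,5,6} D(Y)={1,4,5,6} D(V)={1,2,3,4,5,6}: W {3,4,5,6}->{3,4,5}; Y {1,4,5,6}->{1}; V {1,2,3,4,5,6}->{4,5,6}
So after constraint 1: D(W) = {3,4,5}

Answer: {3,4,5}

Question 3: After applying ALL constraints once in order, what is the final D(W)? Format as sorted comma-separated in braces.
Answer: {3,4,5}

Derivation:
Constraint 1 (W + Y = V) on D(W)={3,4,5,6} D(Y)={1,4,5,6} D(V)={1,2,3,4,5,6}: W {3,4,5,6}->{3,4,5}; Y {1,4,5,6}->{1}; V {1,2,3,4,5,6}->{4,5,6}
Constraint 2 (W + Y = V) on D(W)={3,4,5} D(Y)={1} D(V)={4,5,6}: no change
Constraint 3 (X < W) on D(X)={1,2,6} D(W)={3,4,5}: X {1,2,6}->{1,2}
Constraint 4 (W != Y) on D(W)={3,4,5} D(Y)={1}: no change
So after all 4 constraints: D(W) = {3,4,5}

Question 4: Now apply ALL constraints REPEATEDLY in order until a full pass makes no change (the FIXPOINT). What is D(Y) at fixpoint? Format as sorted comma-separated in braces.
pass 0 (initial): D(Y)={1,4,5,6}
pass 1: V {1,2,3,4,5,6}->{4,5,6}; W {3,4,5,6}->{3,4,5}; X {1,2,6}->{1,2}; Y {1,4,5,6}->{1}
pass 2: no change
Fixpoint after 2 passes: D(Y) = {1}

Answer: {1}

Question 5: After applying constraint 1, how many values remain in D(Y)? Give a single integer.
Constraint 1 (W + Y = V) on D(W)={3,4,5,6} D(Y)={1,4,5,6} D(V)={1,2,3,4,5,6}: W {3,4,5,6}->{3,4,5}; Y {1,4,5,6}->{1}; V {1,2,3,4,5,6}->{4,5,6}
So after constraint 1: D(Y)={1}, size = 1

Answer: 1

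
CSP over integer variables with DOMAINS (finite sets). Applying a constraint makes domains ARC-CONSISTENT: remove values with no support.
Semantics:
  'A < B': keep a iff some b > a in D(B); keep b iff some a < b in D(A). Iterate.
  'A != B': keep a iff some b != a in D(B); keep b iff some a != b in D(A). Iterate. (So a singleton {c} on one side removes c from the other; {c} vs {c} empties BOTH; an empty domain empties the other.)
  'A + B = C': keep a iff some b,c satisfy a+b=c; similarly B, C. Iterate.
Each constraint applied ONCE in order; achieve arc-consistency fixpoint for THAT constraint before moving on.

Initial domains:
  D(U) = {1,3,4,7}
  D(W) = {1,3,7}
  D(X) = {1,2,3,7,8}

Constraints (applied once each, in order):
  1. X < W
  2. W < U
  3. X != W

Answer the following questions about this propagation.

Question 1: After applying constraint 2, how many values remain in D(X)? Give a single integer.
Answer: 3

Derivation:
Constraint 1 (X < W) on D(X)={1,2,3,7,8} D(W)={1,3,7}: X {1,2,3,7,8}->{1,2,3}; W {1,3,7}->{3,7}
Constraint 2 (W < U) on D(W)={3,7} D(U)={1,3,4,7}: W {3,7}->{3}; U {1,3,4,7}->{4,7}
So after constraint 2: D(X)={1,2,3}, size = 3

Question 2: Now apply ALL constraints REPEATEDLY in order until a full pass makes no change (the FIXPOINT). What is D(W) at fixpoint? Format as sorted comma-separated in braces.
pass 0 (initial): D(W)={1,3,7}
pass 1: U {1,3,4,7}->{4,7}; W {1,3,7}->{3}; X {1,2,3,7,8}->{1,2}
pass 2: no change
Fixpoint after 2 passes: D(W) = {3}

Answer: {3}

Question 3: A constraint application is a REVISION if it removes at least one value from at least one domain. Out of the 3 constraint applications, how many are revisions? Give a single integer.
Answer: 3

Derivation:
Constraint 1 (X < W) on D(X)={1,2,3,7,8} D(W)={1,3,7}: X {1,2,3,7,8}->{1,2,3}; W {1,3,7}->{3,7} => REVISION
Constraint 2 (W < U) on D(W)={3,7} D(U)={1,3,4,7}: W {3,7}->{3}; U {1,3,4,7}->{4,7} => REVISION
Constraint 3 (X != W) on D(X)={1,2,3} D(W)={3}: X {1,2,3}->{1,2} => REVISION
Total revisions = 3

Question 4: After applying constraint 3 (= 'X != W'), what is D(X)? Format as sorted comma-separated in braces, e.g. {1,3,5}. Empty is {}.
Constraint 1 (X < W) on D(X)={1,2,3,7,8} D(W)={1,3,7}: X {1,2,3,7,8}->{1,2,3}; W {1,3,7}->{3,7}
Constraint 2 (W < U) on D(W)={3,7} D(U)={1,3,4,7}: W {3,7}->{3}; U {1,3,4,7}->{4,7}
Constraint 3 (X != W) on D(X)={1,2,3} D(W)={3}: X {1,2,3}->{1,2}
So after constraint 3: D(X) = {1,2}

Answer: {1,2}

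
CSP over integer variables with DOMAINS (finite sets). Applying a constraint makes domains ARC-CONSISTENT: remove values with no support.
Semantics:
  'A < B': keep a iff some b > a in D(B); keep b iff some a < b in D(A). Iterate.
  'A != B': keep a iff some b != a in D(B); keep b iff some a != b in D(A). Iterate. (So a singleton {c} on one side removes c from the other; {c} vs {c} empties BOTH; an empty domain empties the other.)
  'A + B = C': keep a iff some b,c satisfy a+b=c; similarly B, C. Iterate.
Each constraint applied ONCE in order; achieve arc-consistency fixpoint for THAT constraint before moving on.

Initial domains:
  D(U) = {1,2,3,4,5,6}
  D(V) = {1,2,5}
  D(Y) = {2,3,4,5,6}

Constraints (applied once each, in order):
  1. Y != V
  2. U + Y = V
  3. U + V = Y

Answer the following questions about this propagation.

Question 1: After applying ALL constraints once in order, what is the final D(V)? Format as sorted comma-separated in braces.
Constraint 1 (Y != V) on D(Y)={2,3,4,5,6} D(V)={1,2,5}: no change
Constraint 2 (U + Y = V) on D(U)={1,2,3,4,5,6} D(Y)={2,3,4,5,6} D(V)={1,2,5}: U {1,2,3,4,5,6}->{1,2,3}; Y {2,3,4,5,6}->{2,3,4}; V {1,2,5}->{5}
Constraint 3 (U + V = Y) on D(U)={1,2,3} D(V)={5} D(Y)={2,3,4}: U {1,2,3}->{}; V {5}->{}; Y {2,3,4}->{}
So after all 3 constraints: D(V) = {}

Answer: {}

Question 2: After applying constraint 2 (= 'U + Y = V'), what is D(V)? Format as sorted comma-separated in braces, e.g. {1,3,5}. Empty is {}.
Answer: {5}

Derivation:
Constraint 1 (Y != V) on D(Y)={2,3,4,5,6} D(V)={1,2,5}: no change
Constraint 2 (U + Y = V) on D(U)={1,2,3,4,5,6} D(Y)={2,3,4,5,6} D(V)={1,2,5}: U {1,2,3,4,5,6}->{1,2,3}; Y {2,3,4,5,6}->{2,3,4}; V {1,2,5}->{5}
So after constraint 2: D(V) = {5}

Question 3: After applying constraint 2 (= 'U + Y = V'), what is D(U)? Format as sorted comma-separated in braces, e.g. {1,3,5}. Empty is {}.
Constraint 1 (Y != V) on D(Y)={2,3,4,5,6} D(V)={1,2,5}: no change
Constraint 2 (U + Y = V) on D(U)={1,2,3,4,5,6} D(Y)={2,3,4,5,6} D(V)={1,2,5}: U {1,2,3,4,5,6}->{1,2,3}; Y {2,3,4,5,6}->{2,3,4}; V {1,2,5}->{5}
So after constraint 2: D(U) = {1,2,3}

Answer: {1,2,3}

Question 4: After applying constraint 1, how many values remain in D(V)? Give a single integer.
Answer: 3

Derivation:
Constraint 1 (Y != V) on D(Y)={2,3,4,5,6} D(V)={1,2,5}: no change
So after constraint 1: D(V)={1,2,5}, size = 3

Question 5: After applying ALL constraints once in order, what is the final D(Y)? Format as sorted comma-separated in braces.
Answer: {}

Derivation:
Constraint 1 (Y != V) on D(Y)={2,3,4,5,6} D(V)={1,2,5}: no change
Constraint 2 (U + Y = V) on D(U)={1,2,3,4,5,6} D(Y)={2,3,4,5,6} D(V)={1,2,5}: U {1,2,3,4,5,6}->{1,2,3}; Y {2,3,4,5,6}->{2,3,4}; V {1,2,5}->{5}
Constraint 3 (U + V = Y) on D(U)={1,2,3} D(V)={5} D(Y)={2,3,4}: U {1,2,3}->{}; V {5}->{}; Y {2,3,4}->{}
So after all 3 constraints: D(Y) = {}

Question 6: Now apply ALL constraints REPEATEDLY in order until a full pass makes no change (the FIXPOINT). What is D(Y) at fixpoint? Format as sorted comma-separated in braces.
Answer: {}

Derivation:
pass 0 (initial): D(Y)={2,3,4,5,6}
pass 1: U {1,2,3,4,5,6}->{}; V {1,2,5}->{}; Y {2,3,4,5,6}->{}
pass 2: no change
Fixpoint after 2 passes: D(Y) = {}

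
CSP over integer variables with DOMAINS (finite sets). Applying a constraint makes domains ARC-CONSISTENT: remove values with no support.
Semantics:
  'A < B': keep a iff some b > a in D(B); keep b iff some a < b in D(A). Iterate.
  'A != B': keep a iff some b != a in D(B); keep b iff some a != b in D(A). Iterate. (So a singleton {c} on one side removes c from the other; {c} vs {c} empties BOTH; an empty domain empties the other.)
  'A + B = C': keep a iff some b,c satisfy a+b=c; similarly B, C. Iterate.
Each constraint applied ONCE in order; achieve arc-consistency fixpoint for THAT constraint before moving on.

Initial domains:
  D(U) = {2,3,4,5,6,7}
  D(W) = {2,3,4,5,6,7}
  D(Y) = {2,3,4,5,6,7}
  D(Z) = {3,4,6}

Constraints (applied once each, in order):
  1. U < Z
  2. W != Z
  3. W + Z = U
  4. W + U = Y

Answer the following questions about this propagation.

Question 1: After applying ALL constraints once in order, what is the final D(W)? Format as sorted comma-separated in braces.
Answer: {2}

Derivation:
Constraint 1 (U < Z) on D(U)={2,3,4,5,6,7} D(Z)={3,4,6}: U {2,3,4,5,6,7}->{2,3,4,5}
Constraint 2 (W != Z) on D(W)={2,3,4,5,6,7} D(Z)={3,4,6}: no change
Constraint 3 (W + Z = U) on D(W)={2,3,4,5,6,7} D(Z)={3,4,6} D(U)={2,3,4,5}: W {2,3,4,5,6,7}->{2}; Z {3,4,6}->{3}; U {2,3,4,5}->{5}
Constraint 4 (W + U = Y) on D(W)={2} D(U)={5} D(Y)={2,3,4,5,6,7}: Y {2,3,4,5,6,7}->{7}
So after all 4 constraints: D(W) = {2}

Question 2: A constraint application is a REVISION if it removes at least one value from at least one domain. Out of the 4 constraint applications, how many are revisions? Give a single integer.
Answer: 3

Derivation:
Constraint 1 (U < Z) on D(U)={2,3,4,5,6,7} D(Z)={3,4,6}: U {2,3,4,5,6,7}->{2,3,4,5} => REVISION
Constraint 2 (W != Z) on D(W)={2,3,4,5,6,7} D(Z)={3,4,6}: no change => not a revision
Constraint 3 (W + Z = U) on D(W)={2,3,4,5,6,7} D(Z)={3,4,6} D(U)={2,3,4,5}: W {2,3,4,5,6,7}->{2}; Z {3,4,6}->{3}; U {2,3,4,5}->{5} => REVISION
Constraint 4 (W + U = Y) on D(W)={2} D(U)={5} D(Y)={2,3,4,5,6,7}: Y {2,3,4,5,6,7}->{7} => REVISION
Total revisions = 3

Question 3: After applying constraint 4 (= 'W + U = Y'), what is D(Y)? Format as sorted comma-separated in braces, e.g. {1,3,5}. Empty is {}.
Answer: {7}

Derivation:
Constraint 1 (U < Z) on D(U)={2,3,4,5,6,7} D(Z)={3,4,6}: U {2,3,4,5,6,7}->{2,3,4,5}
Constraint 2 (W != Z) on D(W)={2,3,4,5,6,7} D(Z)={3,4,6}: no change
Constraint 3 (W + Z = U) on D(W)={2,3,4,5,6,7} D(Z)={3,4,6} D(U)={2,3,4,5}: W {2,3,4,5,6,7}->{2}; Z {3,4,6}->{3}; U {2,3,4,5}->{5}
Constraint 4 (W + U = Y) on D(W)={2} D(U)={5} D(Y)={2,3,4,5,6,7}: Y {2,3,4,5,6,7}->{7}
So after constraint 4: D(Y) = {7}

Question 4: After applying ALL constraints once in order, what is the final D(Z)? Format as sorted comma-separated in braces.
Answer: {3}

Derivation:
Constraint 1 (U < Z) on D(U)={2,3,4,5,6,7} D(Z)={3,4,6}: U {2,3,4,5,6,7}->{2,3,4,5}
Constraint 2 (W != Z) on D(W)={2,3,4,5,6,7} D(Z)={3,4,6}: no change
Constraint 3 (W + Z = U) on D(W)={2,3,4,5,6,7} D(Z)={3,4,6} D(U)={2,3,4,5}: W {2,3,4,5,6,7}->{2}; Z {3,4,6}->{3}; U {2,3,4,5}->{5}
Constraint 4 (W + U = Y) on D(W)={2} D(U)={5} D(Y)={2,3,4,5,6,7}: Y {2,3,4,5,6,7}->{7}
So after all 4 constraints: D(Z) = {3}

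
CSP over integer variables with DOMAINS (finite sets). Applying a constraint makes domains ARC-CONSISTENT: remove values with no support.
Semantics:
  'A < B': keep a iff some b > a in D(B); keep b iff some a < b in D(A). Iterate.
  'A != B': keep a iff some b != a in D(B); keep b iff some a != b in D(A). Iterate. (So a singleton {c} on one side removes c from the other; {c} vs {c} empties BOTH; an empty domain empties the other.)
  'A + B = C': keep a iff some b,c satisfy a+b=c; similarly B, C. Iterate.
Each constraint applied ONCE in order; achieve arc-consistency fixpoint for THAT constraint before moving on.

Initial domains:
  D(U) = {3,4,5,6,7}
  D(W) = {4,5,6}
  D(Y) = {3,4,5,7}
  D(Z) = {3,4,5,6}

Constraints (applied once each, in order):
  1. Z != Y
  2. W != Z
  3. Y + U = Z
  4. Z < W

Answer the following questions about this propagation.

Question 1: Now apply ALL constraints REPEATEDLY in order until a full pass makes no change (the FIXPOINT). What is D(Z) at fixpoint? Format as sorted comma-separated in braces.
pass 0 (initial): D(Z)={3,4,5,6}
pass 1: U {3,4,5,6,7}->{3}; W {4,5,6}->{}; Y {3,4,5,7}->{3}; Z {3,4,5,6}->{}
pass 2: U {3}->{}; Y {3}->{}
pass 3: no change
Fixpoint after 3 passes: D(Z) = {}

Answer: {}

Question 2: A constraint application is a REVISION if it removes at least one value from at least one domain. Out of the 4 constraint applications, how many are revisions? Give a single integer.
Constraint 1 (Z != Y) on D(Z)={3,4,5,6} D(Y)={3,4,5,7}: no change => not a revision
Constraint 2 (W != Z) on D(W)={4,5,6} D(Z)={3,4,5,6}: no change => not a revision
Constraint 3 (Y + U = Z) on D(Y)={3,4,5,7} D(U)={3,4,5,6,7} D(Z)={3,4,5,6}: Y {3,4,5,7}->{3}; U {3,4,5,6,7}->{3}; Z {3,4,5,6}->{6} => REVISION
Constraint 4 (Z < W) on D(Z)={6} D(W)={4,5,6}: Z {6}->{}; W {4,5,6}->{} => REVISION
Total revisions = 2

Answer: 2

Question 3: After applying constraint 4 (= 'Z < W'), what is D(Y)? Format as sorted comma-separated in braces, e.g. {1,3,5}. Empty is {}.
Constraint 1 (Z != Y) on D(Z)={3,4,5,6} D(Y)={3,4,5,7}: no change
Constraint 2 (W != Z) on D(W)={4,5,6} D(Z)={3,4,5,6}: no change
Constraint 3 (Y + U = Z) on D(Y)={3,4,5,7} D(U)={3,4,5,6,7} D(Z)={3,4,5,6}: Y {3,4,5,7}->{3}; U {3,4,5,6,7}->{3}; Z {3,4,5,6}->{6}
Constraint 4 (Z < W) on D(Z)={6} D(W)={4,5,6}: Z {6}->{}; W {4,5,6}->{}
So after constraint 4: D(Y) = {3}

Answer: {3}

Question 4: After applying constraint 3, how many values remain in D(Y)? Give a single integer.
Constraint 1 (Z != Y) on D(Z)={3,4,5,6} D(Y)={3,4,5,7}: no change
Constraint 2 (W != Z) on D(W)={4,5,6} D(Z)={3,4,5,6}: no change
Constraint 3 (Y + U = Z) on D(Y)={3,4,5,7} D(U)={3,4,5,6,7} D(Z)={3,4,5,6}: Y {3,4,5,7}->{3}; U {3,4,5,6,7}->{3}; Z {3,4,5,6}->{6}
So after constraint 3: D(Y)={3}, size = 1

Answer: 1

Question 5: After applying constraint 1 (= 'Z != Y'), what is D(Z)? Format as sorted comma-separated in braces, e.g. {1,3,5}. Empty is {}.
Constraint 1 (Z != Y) on D(Z)={3,4,5,6} D(Y)={3,4,5,7}: no change
So after constraint 1: D(Z) = {3,4,5,6}

Answer: {3,4,5,6}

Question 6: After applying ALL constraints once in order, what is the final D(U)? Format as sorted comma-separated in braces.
Constraint 1 (Z != Y) on D(Z)={3,4,5,6} D(Y)={3,4,5,7}: no change
Constraint 2 (W != Z) on D(W)={4,5,6} D(Z)={3,4,5,6}: no change
Constraint 3 (Y + U = Z) on D(Y)={3,4,5,7} D(U)={3,4,5,6,7} D(Z)={3,4,5,6}: Y {3,4,5,7}->{3}; U {3,4,5,6,7}->{3}; Z {3,4,5,6}->{6}
Constraint 4 (Z < W) on D(Z)={6} D(W)={4,5,6}: Z {6}->{}; W {4,5,6}->{}
So after all 4 constraints: D(U) = {3}

Answer: {3}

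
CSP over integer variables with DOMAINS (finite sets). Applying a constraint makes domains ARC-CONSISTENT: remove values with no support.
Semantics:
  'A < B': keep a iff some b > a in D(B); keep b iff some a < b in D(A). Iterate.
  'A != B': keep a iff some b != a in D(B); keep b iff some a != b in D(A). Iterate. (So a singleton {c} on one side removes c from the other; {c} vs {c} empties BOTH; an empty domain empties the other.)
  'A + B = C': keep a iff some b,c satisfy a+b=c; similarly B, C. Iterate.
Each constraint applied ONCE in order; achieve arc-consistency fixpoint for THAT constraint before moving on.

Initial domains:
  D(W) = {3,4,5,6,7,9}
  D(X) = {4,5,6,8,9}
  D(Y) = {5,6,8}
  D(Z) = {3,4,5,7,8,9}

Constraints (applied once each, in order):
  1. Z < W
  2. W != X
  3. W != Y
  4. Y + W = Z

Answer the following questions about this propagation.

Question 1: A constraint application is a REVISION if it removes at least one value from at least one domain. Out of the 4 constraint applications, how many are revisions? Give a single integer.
Constraint 1 (Z < W) on D(Z)={3,4,5,7,8,9} D(W)={3,4,5,6,7,9}: Z {3,4,5,7,8,9}->{3,4,5,7,8}; W {3,4,5,6,7,9}->{4,5,6,7,9} => REVISION
Constraint 2 (W != X) on D(W)={4,5,6,7,9} D(X)={4,5,6,8,9}: no change => not a revision
Constraint 3 (W != Y) on D(W)={4,5,6,7,9} D(Y)={5,6,8}: no change => not a revision
Constraint 4 (Y + W = Z) on D(Y)={5,6,8} D(W)={4,5,6,7,9} D(Z)={3,4,5,7,8}: Y {5,6,8}->{}; W {4,5,6,7,9}->{}; Z {3,4,5,7,8}->{} => REVISION
Total revisions = 2

Answer: 2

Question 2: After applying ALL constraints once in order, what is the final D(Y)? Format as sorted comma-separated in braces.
Constraint 1 (Z < W) on D(Z)={3,4,5,7,8,9} D(W)={3,4,5,6,7,9}: Z {3,4,5,7,8,9}->{3,4,5,7,8}; W {3,4,5,6,7,9}->{4,5,6,7,9}
Constraint 2 (W != X) on D(W)={4,5,6,7,9} D(X)={4,5,6,8,9}: no change
Constraint 3 (W != Y) on D(W)={4,5,6,7,9} D(Y)={5,6,8}: no change
Constraint 4 (Y + W = Z) on D(Y)={5,6,8} D(W)={4,5,6,7,9} D(Z)={3,4,5,7,8}: Y {5,6,8}->{}; W {4,5,6,7,9}->{}; Z {3,4,5,7,8}->{}
So after all 4 constraints: D(Y) = {}

Answer: {}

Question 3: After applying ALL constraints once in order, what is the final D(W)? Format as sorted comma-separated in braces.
Constraint 1 (Z < W) on D(Z)={3,4,5,7,8,9} D(W)={3,4,5,6,7,9}: Z {3,4,5,7,8,9}->{3,4,5,7,8}; W {3,4,5,6,7,9}->{4,5,6,7,9}
Constraint 2 (W != X) on D(W)={4,5,6,7,9} D(X)={4,5,6,8,9}: no change
Constraint 3 (W != Y) on D(W)={4,5,6,7,9} D(Y)={5,6,8}: no change
Constraint 4 (Y + W = Z) on D(Y)={5,6,8} D(W)={4,5,6,7,9} D(Z)={3,4,5,7,8}: Y {5,6,8}->{}; W {4,5,6,7,9}->{}; Z {3,4,5,7,8}->{}
So after all 4 constraints: D(W) = {}

Answer: {}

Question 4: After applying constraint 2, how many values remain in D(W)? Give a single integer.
Constraint 1 (Z < W) on D(Z)={3,4,5,7,8,9} D(W)={3,4,5,6,7,9}: Z {3,4,5,7,8,9}->{3,4,5,7,8}; W {3,4,5,6,7,9}->{4,5,6,7,9}
Constraint 2 (W != X) on D(W)={4,5,6,7,9} D(X)={4,5,6,8,9}: no change
So after constraint 2: D(W)={4,5,6,7,9}, size = 5

Answer: 5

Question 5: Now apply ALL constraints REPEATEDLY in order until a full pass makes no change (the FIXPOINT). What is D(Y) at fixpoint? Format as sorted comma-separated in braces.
Answer: {}

Derivation:
pass 0 (initial): D(Y)={5,6,8}
pass 1: W {3,4,5,6,7,9}->{}; Y {5,6,8}->{}; Z {3,4,5,7,8,9}->{}
pass 2: X {4,5,6,8,9}->{}
pass 3: no change
Fixpoint after 3 passes: D(Y) = {}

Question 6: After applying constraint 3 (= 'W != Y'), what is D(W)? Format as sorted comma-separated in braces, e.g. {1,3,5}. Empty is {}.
Constraint 1 (Z < W) on D(Z)={3,4,5,7,8,9} D(W)={3,4,5,6,7,9}: Z {3,4,5,7,8,9}->{3,4,5,7,8}; W {3,4,5,6,7,9}->{4,5,6,7,9}
Constraint 2 (W != X) on D(W)={4,5,6,7,9} D(X)={4,5,6,8,9}: no change
Constraint 3 (W != Y) on D(W)={4,5,6,7,9} D(Y)={5,6,8}: no change
So after constraint 3: D(W) = {4,5,6,7,9}

Answer: {4,5,6,7,9}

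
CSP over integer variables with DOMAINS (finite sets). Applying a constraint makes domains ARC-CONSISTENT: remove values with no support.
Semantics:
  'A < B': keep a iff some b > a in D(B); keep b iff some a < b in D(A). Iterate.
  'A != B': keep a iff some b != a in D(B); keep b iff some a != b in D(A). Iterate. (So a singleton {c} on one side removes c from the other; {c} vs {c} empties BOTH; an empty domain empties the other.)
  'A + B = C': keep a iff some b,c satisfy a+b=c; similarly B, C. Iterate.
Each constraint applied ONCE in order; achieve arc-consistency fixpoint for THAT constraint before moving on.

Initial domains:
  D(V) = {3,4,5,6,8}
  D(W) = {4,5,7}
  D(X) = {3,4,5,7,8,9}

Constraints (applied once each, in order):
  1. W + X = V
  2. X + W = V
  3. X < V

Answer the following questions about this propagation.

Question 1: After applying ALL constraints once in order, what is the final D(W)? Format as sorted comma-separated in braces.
Answer: {4,5}

Derivation:
Constraint 1 (W + X = V) on D(W)={4,5,7} D(X)={3,4,5,7,8,9} D(V)={3,4,5,6,8}: W {4,5,7}->{4,5}; X {3,4,5,7,8,9}->{3,4}; V {3,4,5,6,8}->{8}
Constraint 2 (X + W = V) on D(X)={3,4} D(W)={4,5} D(V)={8}: no change
Constraint 3 (X < V) on D(X)={3,4} D(V)={8}: no change
So after all 3 constraints: D(W) = {4,5}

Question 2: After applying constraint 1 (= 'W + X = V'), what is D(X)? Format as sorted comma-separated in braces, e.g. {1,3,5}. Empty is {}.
Constraint 1 (W + X = V) on D(W)={4,5,7} D(X)={3,4,5,7,8,9} D(V)={3,4,5,6,8}: W {4,5,7}->{4,5}; X {3,4,5,7,8,9}->{3,4}; V {3,4,5,6,8}->{8}
So after constraint 1: D(X) = {3,4}

Answer: {3,4}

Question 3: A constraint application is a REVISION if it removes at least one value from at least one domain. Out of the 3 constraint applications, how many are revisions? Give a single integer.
Answer: 1

Derivation:
Constraint 1 (W + X = V) on D(W)={4,5,7} D(X)={3,4,5,7,8,9} D(V)={3,4,5,6,8}: W {4,5,7}->{4,5}; X {3,4,5,7,8,9}->{3,4}; V {3,4,5,6,8}->{8} => REVISION
Constraint 2 (X + W = V) on D(X)={3,4} D(W)={4,5} D(V)={8}: no change => not a revision
Constraint 3 (X < V) on D(X)={3,4} D(V)={8}: no change => not a revision
Total revisions = 1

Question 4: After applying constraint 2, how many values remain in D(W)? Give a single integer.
Constraint 1 (W + X = V) on D(W)={4,5,7} D(X)={3,4,5,7,8,9} D(V)={3,4,5,6,8}: W {4,5,7}->{4,5}; X {3,4,5,7,8,9}->{3,4}; V {3,4,5,6,8}->{8}
Constraint 2 (X + W = V) on D(X)={3,4} D(W)={4,5} D(V)={8}: no change
So after constraint 2: D(W)={4,5}, size = 2

Answer: 2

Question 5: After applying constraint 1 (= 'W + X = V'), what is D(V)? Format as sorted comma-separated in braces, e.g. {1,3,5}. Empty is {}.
Answer: {8}

Derivation:
Constraint 1 (W + X = V) on D(W)={4,5,7} D(X)={3,4,5,7,8,9} D(V)={3,4,5,6,8}: W {4,5,7}->{4,5}; X {3,4,5,7,8,9}->{3,4}; V {3,4,5,6,8}->{8}
So after constraint 1: D(V) = {8}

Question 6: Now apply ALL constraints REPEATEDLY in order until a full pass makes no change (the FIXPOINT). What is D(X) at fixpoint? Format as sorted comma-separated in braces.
pass 0 (initial): D(X)={3,4,5,7,8,9}
pass 1: V {3,4,5,6,8}->{8}; W {4,5,7}->{4,5}; X {3,4,5,7,8,9}->{3,4}
pass 2: no change
Fixpoint after 2 passes: D(X) = {3,4}

Answer: {3,4}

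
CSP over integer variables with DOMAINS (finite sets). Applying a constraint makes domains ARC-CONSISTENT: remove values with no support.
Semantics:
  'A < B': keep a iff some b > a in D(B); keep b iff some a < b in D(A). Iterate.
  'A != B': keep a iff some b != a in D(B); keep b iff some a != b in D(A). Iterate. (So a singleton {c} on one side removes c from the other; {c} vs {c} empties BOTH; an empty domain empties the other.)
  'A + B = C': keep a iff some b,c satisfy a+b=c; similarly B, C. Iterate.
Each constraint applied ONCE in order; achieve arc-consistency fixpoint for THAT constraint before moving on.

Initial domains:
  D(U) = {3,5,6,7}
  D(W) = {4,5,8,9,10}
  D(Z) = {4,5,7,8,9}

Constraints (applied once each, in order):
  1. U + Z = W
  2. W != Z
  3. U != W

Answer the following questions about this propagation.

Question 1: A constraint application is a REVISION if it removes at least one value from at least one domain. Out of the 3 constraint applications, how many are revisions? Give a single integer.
Answer: 1

Derivation:
Constraint 1 (U + Z = W) on D(U)={3,5,6,7} D(Z)={4,5,7,8,9} D(W)={4,5,8,9,10}: U {3,5,6,7}->{3,5,6}; Z {4,5,7,8,9}->{4,5,7}; W {4,5,8,9,10}->{8,9,10} => REVISION
Constraint 2 (W != Z) on D(W)={8,9,10} D(Z)={4,5,7}: no change => not a revision
Constraint 3 (U != W) on D(U)={3,5,6} D(W)={8,9,10}: no change => not a revision
Total revisions = 1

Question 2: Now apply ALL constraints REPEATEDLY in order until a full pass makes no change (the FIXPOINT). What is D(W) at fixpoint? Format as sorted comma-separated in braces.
pass 0 (initial): D(W)={4,5,8,9,10}
pass 1: U {3,5,6,7}->{3,5,6}; W {4,5,8,9,10}->{8,9,10}; Z {4,5,7,8,9}->{4,5,7}
pass 2: no change
Fixpoint after 2 passes: D(W) = {8,9,10}

Answer: {8,9,10}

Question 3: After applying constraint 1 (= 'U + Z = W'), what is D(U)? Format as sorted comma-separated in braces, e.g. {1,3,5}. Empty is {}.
Answer: {3,5,6}

Derivation:
Constraint 1 (U + Z = W) on D(U)={3,5,6,7} D(Z)={4,5,7,8,9} D(W)={4,5,8,9,10}: U {3,5,6,7}->{3,5,6}; Z {4,5,7,8,9}->{4,5,7}; W {4,5,8,9,10}->{8,9,10}
So after constraint 1: D(U) = {3,5,6}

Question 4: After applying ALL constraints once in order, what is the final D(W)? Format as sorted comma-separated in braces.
Constraint 1 (U + Z = W) on D(U)={3,5,6,7} D(Z)={4,5,7,8,9} D(W)={4,5,8,9,10}: U {3,5,6,7}->{3,5,6}; Z {4,5,7,8,9}->{4,5,7}; W {4,5,8,9,10}->{8,9,10}
Constraint 2 (W != Z) on D(W)={8,9,10} D(Z)={4,5,7}: no change
Constraint 3 (U != W) on D(U)={3,5,6} D(W)={8,9,10}: no change
So after all 3 constraints: D(W) = {8,9,10}

Answer: {8,9,10}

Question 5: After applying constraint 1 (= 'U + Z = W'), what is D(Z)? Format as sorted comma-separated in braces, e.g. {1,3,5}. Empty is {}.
Constraint 1 (U + Z = W) on D(U)={3,5,6,7} D(Z)={4,5,7,8,9} D(W)={4,5,8,9,10}: U {3,5,6,7}->{3,5,6}; Z {4,5,7,8,9}->{4,5,7}; W {4,5,8,9,10}->{8,9,10}
So after constraint 1: D(Z) = {4,5,7}

Answer: {4,5,7}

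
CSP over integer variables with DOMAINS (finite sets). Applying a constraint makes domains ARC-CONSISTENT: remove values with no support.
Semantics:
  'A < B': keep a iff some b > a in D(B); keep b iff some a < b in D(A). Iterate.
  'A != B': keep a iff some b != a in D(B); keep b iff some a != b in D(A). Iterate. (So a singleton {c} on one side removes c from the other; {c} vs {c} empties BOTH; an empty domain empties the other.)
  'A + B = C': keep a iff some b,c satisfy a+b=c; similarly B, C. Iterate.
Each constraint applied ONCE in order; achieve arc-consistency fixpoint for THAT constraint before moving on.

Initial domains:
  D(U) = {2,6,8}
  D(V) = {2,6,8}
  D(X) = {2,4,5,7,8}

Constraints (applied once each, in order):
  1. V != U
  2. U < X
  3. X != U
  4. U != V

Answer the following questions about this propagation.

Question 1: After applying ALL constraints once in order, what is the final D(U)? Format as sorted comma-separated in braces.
Answer: {2,6}

Derivation:
Constraint 1 (V != U) on D(V)={2,6,8} D(U)={2,6,8}: no change
Constraint 2 (U < X) on D(U)={2,6,8} D(X)={2,4,5,7,8}: U {2,6,8}->{2,6}; X {2,4,5,7,8}->{4,5,7,8}
Constraint 3 (X != U) on D(X)={4,5,7,8} D(U)={2,6}: no change
Constraint 4 (U != V) on D(U)={2,6} D(V)={2,6,8}: no change
So after all 4 constraints: D(U) = {2,6}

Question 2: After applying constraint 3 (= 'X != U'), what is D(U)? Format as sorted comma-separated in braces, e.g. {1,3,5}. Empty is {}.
Constraint 1 (V != U) on D(V)={2,6,8} D(U)={2,6,8}: no change
Constraint 2 (U < X) on D(U)={2,6,8} D(X)={2,4,5,7,8}: U {2,6,8}->{2,6}; X {2,4,5,7,8}->{4,5,7,8}
Constraint 3 (X != U) on D(X)={4,5,7,8} D(U)={2,6}: no change
So after constraint 3: D(U) = {2,6}

Answer: {2,6}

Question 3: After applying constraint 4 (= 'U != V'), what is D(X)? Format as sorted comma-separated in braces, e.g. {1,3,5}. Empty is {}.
Constraint 1 (V != U) on D(V)={2,6,8} D(U)={2,6,8}: no change
Constraint 2 (U < X) on D(U)={2,6,8} D(X)={2,4,5,7,8}: U {2,6,8}->{2,6}; X {2,4,5,7,8}->{4,5,7,8}
Constraint 3 (X != U) on D(X)={4,5,7,8} D(U)={2,6}: no change
Constraint 4 (U != V) on D(U)={2,6} D(V)={2,6,8}: no change
So after constraint 4: D(X) = {4,5,7,8}

Answer: {4,5,7,8}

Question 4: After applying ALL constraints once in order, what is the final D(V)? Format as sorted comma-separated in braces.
Answer: {2,6,8}

Derivation:
Constraint 1 (V != U) on D(V)={2,6,8} D(U)={2,6,8}: no change
Constraint 2 (U < X) on D(U)={2,6,8} D(X)={2,4,5,7,8}: U {2,6,8}->{2,6}; X {2,4,5,7,8}->{4,5,7,8}
Constraint 3 (X != U) on D(X)={4,5,7,8} D(U)={2,6}: no change
Constraint 4 (U != V) on D(U)={2,6} D(V)={2,6,8}: no change
So after all 4 constraints: D(V) = {2,6,8}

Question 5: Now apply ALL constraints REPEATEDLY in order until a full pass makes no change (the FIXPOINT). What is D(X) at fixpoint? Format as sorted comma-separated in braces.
pass 0 (initial): D(X)={2,4,5,7,8}
pass 1: U {2,6,8}->{2,6}; X {2,4,5,7,8}->{4,5,7,8}
pass 2: no change
Fixpoint after 2 passes: D(X) = {4,5,7,8}

Answer: {4,5,7,8}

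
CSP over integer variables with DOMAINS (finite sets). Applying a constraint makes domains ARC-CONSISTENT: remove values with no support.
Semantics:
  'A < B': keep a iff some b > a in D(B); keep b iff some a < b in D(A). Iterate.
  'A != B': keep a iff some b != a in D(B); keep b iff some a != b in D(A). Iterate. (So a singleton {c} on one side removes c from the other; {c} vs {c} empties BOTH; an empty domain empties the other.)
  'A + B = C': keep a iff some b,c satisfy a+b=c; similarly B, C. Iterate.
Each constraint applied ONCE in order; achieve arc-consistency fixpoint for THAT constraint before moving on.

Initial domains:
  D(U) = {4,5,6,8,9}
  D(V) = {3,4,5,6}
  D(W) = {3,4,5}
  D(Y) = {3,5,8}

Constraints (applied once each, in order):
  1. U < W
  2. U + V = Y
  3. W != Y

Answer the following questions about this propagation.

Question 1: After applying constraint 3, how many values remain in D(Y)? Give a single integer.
Answer: 1

Derivation:
Constraint 1 (U < W) on D(U)={4,5,6,8,9} D(W)={3,4,5}: U {4,5,6,8,9}->{4}; W {3,4,5}->{5}
Constraint 2 (U + V = Y) on D(U)={4} D(V)={3,4,5,6} D(Y)={3,5,8}: V {3,4,5,6}->{4}; Y {3,5,8}->{8}
Constraint 3 (W != Y) on D(W)={5} D(Y)={8}: no change
So after constraint 3: D(Y)={8}, size = 1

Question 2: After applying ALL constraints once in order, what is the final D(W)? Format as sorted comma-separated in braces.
Constraint 1 (U < W) on D(U)={4,5,6,8,9} D(W)={3,4,5}: U {4,5,6,8,9}->{4}; W {3,4,5}->{5}
Constraint 2 (U + V = Y) on D(U)={4} D(V)={3,4,5,6} D(Y)={3,5,8}: V {3,4,5,6}->{4}; Y {3,5,8}->{8}
Constraint 3 (W != Y) on D(W)={5} D(Y)={8}: no change
So after all 3 constraints: D(W) = {5}

Answer: {5}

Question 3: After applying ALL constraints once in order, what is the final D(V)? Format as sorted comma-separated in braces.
Answer: {4}

Derivation:
Constraint 1 (U < W) on D(U)={4,5,6,8,9} D(W)={3,4,5}: U {4,5,6,8,9}->{4}; W {3,4,5}->{5}
Constraint 2 (U + V = Y) on D(U)={4} D(V)={3,4,5,6} D(Y)={3,5,8}: V {3,4,5,6}->{4}; Y {3,5,8}->{8}
Constraint 3 (W != Y) on D(W)={5} D(Y)={8}: no change
So after all 3 constraints: D(V) = {4}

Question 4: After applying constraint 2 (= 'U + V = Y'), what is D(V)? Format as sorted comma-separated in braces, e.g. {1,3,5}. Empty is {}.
Constraint 1 (U < W) on D(U)={4,5,6,8,9} D(W)={3,4,5}: U {4,5,6,8,9}->{4}; W {3,4,5}->{5}
Constraint 2 (U + V = Y) on D(U)={4} D(V)={3,4,5,6} D(Y)={3,5,8}: V {3,4,5,6}->{4}; Y {3,5,8}->{8}
So after constraint 2: D(V) = {4}

Answer: {4}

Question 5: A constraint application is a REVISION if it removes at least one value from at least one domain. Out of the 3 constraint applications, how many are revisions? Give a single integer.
Answer: 2

Derivation:
Constraint 1 (U < W) on D(U)={4,5,6,8,9} D(W)={3,4,5}: U {4,5,6,8,9}->{4}; W {3,4,5}->{5} => REVISION
Constraint 2 (U + V = Y) on D(U)={4} D(V)={3,4,5,6} D(Y)={3,5,8}: V {3,4,5,6}->{4}; Y {3,5,8}->{8} => REVISION
Constraint 3 (W != Y) on D(W)={5} D(Y)={8}: no change => not a revision
Total revisions = 2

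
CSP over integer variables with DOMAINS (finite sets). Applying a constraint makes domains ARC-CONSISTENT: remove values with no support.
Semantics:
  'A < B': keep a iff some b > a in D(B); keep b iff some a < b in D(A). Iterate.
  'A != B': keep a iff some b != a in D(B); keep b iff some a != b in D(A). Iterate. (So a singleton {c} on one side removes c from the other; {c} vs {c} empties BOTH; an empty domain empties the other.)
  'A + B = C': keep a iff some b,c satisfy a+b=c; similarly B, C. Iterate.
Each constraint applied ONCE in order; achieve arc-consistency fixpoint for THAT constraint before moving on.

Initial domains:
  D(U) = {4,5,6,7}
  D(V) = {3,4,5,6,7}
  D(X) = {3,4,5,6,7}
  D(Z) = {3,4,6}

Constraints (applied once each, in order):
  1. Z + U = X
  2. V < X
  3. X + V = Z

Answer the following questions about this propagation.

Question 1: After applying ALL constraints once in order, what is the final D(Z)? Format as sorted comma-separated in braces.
Answer: {}

Derivation:
Constraint 1 (Z + U = X) on D(Z)={3,4,6} D(U)={4,5,6,7} D(X)={3,4,5,6,7}: Z {3,4,6}->{3}; U {4,5,6,7}->{4}; X {3,4,5,6,7}->{7}
Constraint 2 (V < X) on D(V)={3,4,5,6,7} D(X)={7}: V {3,4,5,6,7}->{3,4,5,6}
Constraint 3 (X + V = Z) on D(X)={7} D(V)={3,4,5,6} D(Z)={3}: X {7}->{}; V {3,4,5,6}->{}; Z {3}->{}
So after all 3 constraints: D(Z) = {}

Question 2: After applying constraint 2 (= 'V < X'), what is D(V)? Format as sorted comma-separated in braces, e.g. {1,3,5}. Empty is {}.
Answer: {3,4,5,6}

Derivation:
Constraint 1 (Z + U = X) on D(Z)={3,4,6} D(U)={4,5,6,7} D(X)={3,4,5,6,7}: Z {3,4,6}->{3}; U {4,5,6,7}->{4}; X {3,4,5,6,7}->{7}
Constraint 2 (V < X) on D(V)={3,4,5,6,7} D(X)={7}: V {3,4,5,6,7}->{3,4,5,6}
So after constraint 2: D(V) = {3,4,5,6}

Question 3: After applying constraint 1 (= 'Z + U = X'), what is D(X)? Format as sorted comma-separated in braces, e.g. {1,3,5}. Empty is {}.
Answer: {7}

Derivation:
Constraint 1 (Z + U = X) on D(Z)={3,4,6} D(U)={4,5,6,7} D(X)={3,4,5,6,7}: Z {3,4,6}->{3}; U {4,5,6,7}->{4}; X {3,4,5,6,7}->{7}
So after constraint 1: D(X) = {7}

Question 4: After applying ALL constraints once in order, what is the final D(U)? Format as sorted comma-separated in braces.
Constraint 1 (Z + U = X) on D(Z)={3,4,6} D(U)={4,5,6,7} D(X)={3,4,5,6,7}: Z {3,4,6}->{3}; U {4,5,6,7}->{4}; X {3,4,5,6,7}->{7}
Constraint 2 (V < X) on D(V)={3,4,5,6,7} D(X)={7}: V {3,4,5,6,7}->{3,4,5,6}
Constraint 3 (X + V = Z) on D(X)={7} D(V)={3,4,5,6} D(Z)={3}: X {7}->{}; V {3,4,5,6}->{}; Z {3}->{}
So after all 3 constraints: D(U) = {4}

Answer: {4}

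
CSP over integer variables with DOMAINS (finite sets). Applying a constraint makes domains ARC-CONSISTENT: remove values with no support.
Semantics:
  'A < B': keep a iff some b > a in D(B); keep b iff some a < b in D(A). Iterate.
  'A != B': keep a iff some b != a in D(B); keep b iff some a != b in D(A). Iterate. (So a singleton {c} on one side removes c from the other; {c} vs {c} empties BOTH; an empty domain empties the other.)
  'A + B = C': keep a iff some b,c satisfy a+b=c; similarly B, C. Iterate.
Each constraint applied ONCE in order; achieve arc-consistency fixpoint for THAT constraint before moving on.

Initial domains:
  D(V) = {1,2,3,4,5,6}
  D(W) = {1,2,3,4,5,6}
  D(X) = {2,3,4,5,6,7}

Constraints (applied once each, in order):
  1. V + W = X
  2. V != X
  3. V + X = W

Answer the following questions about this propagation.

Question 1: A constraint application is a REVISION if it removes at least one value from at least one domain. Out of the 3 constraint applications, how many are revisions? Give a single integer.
Answer: 1

Derivation:
Constraint 1 (V + W = X) on D(V)={1,2,3,4,5,6} D(W)={1,2,3,4,5,6} D(X)={2,3,4,5,6,7}: no change => not a revision
Constraint 2 (V != X) on D(V)={1,2,3,4,5,6} D(X)={2,3,4,5,6,7}: no change => not a revision
Constraint 3 (V + X = W) on D(V)={1,2,3,4,5,6} D(X)={2,3,4,5,6,7} D(W)={1,2,3,4,5,6}: V {1,2,3,4,5,6}->{1,2,3,4}; X {2,3,4,5,6,7}->{2,3,4,5}; W {1,2,3,4,5,6}->{3,4,5,6} => REVISION
Total revisions = 1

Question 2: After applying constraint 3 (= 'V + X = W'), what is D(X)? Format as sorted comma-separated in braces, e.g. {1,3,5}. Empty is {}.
Constraint 1 (V + W = X) on D(V)={1,2,3,4,5,6} D(W)={1,2,3,4,5,6} D(X)={2,3,4,5,6,7}: no change
Constraint 2 (V != X) on D(V)={1,2,3,4,5,6} D(X)={2,3,4,5,6,7}: no change
Constraint 3 (V + X = W) on D(V)={1,2,3,4,5,6} D(X)={2,3,4,5,6,7} D(W)={1,2,3,4,5,6}: V {1,2,3,4,5,6}->{1,2,3,4}; X {2,3,4,5,6,7}->{2,3,4,5}; W {1,2,3,4,5,6}->{3,4,5,6}
So after constraint 3: D(X) = {2,3,4,5}

Answer: {2,3,4,5}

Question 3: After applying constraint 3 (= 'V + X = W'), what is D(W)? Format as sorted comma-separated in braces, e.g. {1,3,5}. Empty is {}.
Answer: {3,4,5,6}

Derivation:
Constraint 1 (V + W = X) on D(V)={1,2,3,4,5,6} D(W)={1,2,3,4,5,6} D(X)={2,3,4,5,6,7}: no change
Constraint 2 (V != X) on D(V)={1,2,3,4,5,6} D(X)={2,3,4,5,6,7}: no change
Constraint 3 (V + X = W) on D(V)={1,2,3,4,5,6} D(X)={2,3,4,5,6,7} D(W)={1,2,3,4,5,6}: V {1,2,3,4,5,6}->{1,2,3,4}; X {2,3,4,5,6,7}->{2,3,4,5}; W {1,2,3,4,5,6}->{3,4,5,6}
So after constraint 3: D(W) = {3,4,5,6}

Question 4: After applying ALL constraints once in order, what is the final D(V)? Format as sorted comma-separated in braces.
Constraint 1 (V + W = X) on D(V)={1,2,3,4,5,6} D(W)={1,2,3,4,5,6} D(X)={2,3,4,5,6,7}: no change
Constraint 2 (V != X) on D(V)={1,2,3,4,5,6} D(X)={2,3,4,5,6,7}: no change
Constraint 3 (V + X = W) on D(V)={1,2,3,4,5,6} D(X)={2,3,4,5,6,7} D(W)={1,2,3,4,5,6}: V {1,2,3,4,5,6}->{1,2,3,4}; X {2,3,4,5,6,7}->{2,3,4,5}; W {1,2,3,4,5,6}->{3,4,5,6}
So after all 3 constraints: D(V) = {1,2,3,4}

Answer: {1,2,3,4}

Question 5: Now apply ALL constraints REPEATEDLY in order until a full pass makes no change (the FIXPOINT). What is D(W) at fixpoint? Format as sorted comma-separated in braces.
Answer: {}

Derivation:
pass 0 (initial): D(W)={1,2,3,4,5,6}
pass 1: V {1,2,3,4,5,6}->{1,2,3,4}; W {1,2,3,4,5,6}->{3,4,5,6}; X {2,3,4,5,6,7}->{2,3,4,5}
pass 2: V {1,2,3,4}->{}; W {3,4,5,6}->{}; X {2,3,4,5}->{}
pass 3: no change
Fixpoint after 3 passes: D(W) = {}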